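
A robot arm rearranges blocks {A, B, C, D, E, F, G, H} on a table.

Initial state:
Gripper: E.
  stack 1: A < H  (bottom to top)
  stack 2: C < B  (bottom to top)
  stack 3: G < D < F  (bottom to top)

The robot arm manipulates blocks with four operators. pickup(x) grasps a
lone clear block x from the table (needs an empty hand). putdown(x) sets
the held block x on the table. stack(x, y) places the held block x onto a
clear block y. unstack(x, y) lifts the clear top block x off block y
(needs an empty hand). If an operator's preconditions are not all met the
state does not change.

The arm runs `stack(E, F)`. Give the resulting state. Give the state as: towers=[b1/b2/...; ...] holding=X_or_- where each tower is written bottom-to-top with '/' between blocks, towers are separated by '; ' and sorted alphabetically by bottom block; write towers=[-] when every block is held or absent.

before: towers=[A/H; C/B; G/D/F] holding=E
pre[stack(E, F)]: holding(E) ok, clear(F) ok, E≠F ok
all met → apply stack(E, F)
after:  towers=[A/H; C/B; G/D/F/E] holding=-

towers=[A/H; C/B; G/D/F/E] holding=-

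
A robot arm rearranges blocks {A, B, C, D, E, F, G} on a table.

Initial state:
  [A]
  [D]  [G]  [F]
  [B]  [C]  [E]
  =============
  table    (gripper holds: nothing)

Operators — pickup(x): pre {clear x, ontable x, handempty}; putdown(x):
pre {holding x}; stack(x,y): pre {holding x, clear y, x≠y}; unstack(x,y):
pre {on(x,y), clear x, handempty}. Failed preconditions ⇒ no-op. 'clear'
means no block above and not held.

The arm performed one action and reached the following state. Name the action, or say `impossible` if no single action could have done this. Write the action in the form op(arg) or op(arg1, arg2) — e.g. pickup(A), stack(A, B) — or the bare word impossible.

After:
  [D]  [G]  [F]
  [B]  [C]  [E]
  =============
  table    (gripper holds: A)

target: towers=[B/D; C/G; E/F] holding=A
     unstack(F, E) → towers=[B/D/A; C/G; E] holding=F
     unstack(G, C) → towers=[B/D/A; C; E/F] holding=G
     unstack(A, D) → towers=[B/D; C/G; E/F] holding=A  ← match

unstack(A, D)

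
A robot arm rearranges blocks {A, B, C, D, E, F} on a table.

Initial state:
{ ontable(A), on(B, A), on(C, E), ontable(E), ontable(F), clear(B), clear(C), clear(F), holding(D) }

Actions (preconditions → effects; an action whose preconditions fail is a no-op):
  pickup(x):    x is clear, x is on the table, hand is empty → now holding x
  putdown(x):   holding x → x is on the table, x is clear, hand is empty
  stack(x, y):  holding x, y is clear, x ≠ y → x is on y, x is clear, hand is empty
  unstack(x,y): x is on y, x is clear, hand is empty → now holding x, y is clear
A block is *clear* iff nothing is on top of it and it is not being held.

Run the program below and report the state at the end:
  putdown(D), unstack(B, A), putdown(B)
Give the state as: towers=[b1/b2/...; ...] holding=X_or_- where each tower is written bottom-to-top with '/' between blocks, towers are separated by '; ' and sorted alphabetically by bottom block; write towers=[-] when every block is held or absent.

step 1 (putdown(D)): towers=[A/B; D; E/C; F] holding=-
step 2 (unstack(B, A)): towers=[A; D; E/C; F] holding=B
step 3 (putdown(B)): towers=[A; B; D; E/C; F] holding=-

towers=[A; B; D; E/C; F] holding=-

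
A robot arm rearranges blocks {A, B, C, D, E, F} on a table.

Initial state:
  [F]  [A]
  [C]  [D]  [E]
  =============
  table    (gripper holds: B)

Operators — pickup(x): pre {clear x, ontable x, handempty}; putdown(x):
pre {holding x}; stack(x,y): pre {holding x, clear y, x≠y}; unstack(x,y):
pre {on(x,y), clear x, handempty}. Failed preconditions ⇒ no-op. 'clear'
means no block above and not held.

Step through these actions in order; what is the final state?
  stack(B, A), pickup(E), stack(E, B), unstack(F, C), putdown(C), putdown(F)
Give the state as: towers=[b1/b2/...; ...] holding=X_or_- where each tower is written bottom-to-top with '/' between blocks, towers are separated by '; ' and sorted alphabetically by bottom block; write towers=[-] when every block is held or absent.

step 1 (stack(B, A)): towers=[C/F; D/A/B; E] holding=-
step 2 (pickup(E)): towers=[C/F; D/A/B] holding=E
step 3 (stack(E, B)): towers=[C/F; D/A/B/E] holding=-
step 4 (unstack(F, C)): towers=[C; D/A/B/E] holding=F
step 5 (putdown(C)) [no-op]: towers=[C; D/A/B/E] holding=F
step 6 (putdown(F)): towers=[C; D/A/B/E; F] holding=-

towers=[C; D/A/B/E; F] holding=-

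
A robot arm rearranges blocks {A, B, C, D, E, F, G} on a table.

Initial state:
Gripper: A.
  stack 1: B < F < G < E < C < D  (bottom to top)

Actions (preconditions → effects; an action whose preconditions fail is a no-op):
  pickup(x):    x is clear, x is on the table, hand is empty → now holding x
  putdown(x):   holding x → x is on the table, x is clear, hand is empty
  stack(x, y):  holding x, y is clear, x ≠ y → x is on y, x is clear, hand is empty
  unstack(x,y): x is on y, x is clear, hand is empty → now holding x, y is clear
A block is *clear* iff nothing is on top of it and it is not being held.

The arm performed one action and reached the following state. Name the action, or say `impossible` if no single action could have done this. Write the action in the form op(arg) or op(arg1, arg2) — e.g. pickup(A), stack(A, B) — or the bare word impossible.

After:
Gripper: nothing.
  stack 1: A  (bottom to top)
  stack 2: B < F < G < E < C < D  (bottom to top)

target: towers=[A; B/F/G/E/C/D] holding=-
        putdown(A) → towers=[A; B/F/G/E/C/D] holding=-  ← match
       stack(A, D) → towers=[B/F/G/E/C/D/A] holding=-

putdown(A)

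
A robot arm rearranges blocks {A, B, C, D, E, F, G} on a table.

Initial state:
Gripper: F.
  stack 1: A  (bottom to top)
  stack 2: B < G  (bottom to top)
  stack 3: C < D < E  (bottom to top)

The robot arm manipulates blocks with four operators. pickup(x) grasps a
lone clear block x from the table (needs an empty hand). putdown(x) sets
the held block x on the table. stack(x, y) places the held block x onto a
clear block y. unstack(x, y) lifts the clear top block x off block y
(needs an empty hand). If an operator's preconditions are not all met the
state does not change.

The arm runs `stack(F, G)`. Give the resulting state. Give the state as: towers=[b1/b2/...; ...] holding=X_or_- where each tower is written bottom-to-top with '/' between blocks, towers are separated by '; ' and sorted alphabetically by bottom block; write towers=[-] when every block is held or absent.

before: towers=[A; B/G; C/D/E] holding=F
pre[stack(F, G)]: holding(F) ok, clear(G) ok, F≠G ok
all met → apply stack(F, G)
after:  towers=[A; B/G/F; C/D/E] holding=-

towers=[A; B/G/F; C/D/E] holding=-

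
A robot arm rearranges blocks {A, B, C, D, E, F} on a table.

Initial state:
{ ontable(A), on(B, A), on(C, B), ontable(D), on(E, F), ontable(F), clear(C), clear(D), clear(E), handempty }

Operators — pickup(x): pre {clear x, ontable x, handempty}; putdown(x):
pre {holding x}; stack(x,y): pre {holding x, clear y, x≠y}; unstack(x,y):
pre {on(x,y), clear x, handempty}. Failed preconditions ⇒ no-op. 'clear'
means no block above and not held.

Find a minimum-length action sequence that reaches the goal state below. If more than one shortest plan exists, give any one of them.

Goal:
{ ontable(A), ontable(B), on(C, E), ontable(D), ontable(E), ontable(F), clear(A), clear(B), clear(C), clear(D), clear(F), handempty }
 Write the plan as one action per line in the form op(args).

unstack(E, F)
putdown(E)
unstack(C, B)
stack(C, E)
unstack(B, A)
putdown(B)

step 1 (unstack(E, F)): towers=[A/B/C; D; F] holding=E
step 2 (putdown(E)): towers=[A/B/C; D; E; F] holding=-
step 3 (unstack(C, B)): towers=[A/B; D; E; F] holding=C
step 4 (stack(C, E)): towers=[A/B; D; E/C; F] holding=-
step 5 (unstack(B, A)): towers=[A; D; E/C; F] holding=B
step 6 (putdown(B)): towers=[A; B; D; E/C; F] holding=-
goal check: towers=[A; B; D; E/C; F] holding=- — reached (length 6, optimal by BFS)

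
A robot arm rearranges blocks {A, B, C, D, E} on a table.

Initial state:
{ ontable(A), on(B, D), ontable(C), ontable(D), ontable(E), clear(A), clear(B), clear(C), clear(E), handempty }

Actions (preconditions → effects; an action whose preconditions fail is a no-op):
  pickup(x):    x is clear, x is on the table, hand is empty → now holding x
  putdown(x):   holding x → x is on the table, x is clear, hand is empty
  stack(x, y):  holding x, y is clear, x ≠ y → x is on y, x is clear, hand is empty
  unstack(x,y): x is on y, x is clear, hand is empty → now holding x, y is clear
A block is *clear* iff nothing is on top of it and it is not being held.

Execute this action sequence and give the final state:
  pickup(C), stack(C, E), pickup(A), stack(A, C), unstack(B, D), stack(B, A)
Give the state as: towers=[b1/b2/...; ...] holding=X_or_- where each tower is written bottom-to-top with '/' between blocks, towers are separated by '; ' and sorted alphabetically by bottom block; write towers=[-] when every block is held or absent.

towers=[D; E/C/A/B] holding=-

step 1 (pickup(C)): towers=[A; D/B; E] holding=C
step 2 (stack(C, E)): towers=[A; D/B; E/C] holding=-
step 3 (pickup(A)): towers=[D/B; E/C] holding=A
step 4 (stack(A, C)): towers=[D/B; E/C/A] holding=-
step 5 (unstack(B, D)): towers=[D; E/C/A] holding=B
step 6 (stack(B, A)): towers=[D; E/C/A/B] holding=-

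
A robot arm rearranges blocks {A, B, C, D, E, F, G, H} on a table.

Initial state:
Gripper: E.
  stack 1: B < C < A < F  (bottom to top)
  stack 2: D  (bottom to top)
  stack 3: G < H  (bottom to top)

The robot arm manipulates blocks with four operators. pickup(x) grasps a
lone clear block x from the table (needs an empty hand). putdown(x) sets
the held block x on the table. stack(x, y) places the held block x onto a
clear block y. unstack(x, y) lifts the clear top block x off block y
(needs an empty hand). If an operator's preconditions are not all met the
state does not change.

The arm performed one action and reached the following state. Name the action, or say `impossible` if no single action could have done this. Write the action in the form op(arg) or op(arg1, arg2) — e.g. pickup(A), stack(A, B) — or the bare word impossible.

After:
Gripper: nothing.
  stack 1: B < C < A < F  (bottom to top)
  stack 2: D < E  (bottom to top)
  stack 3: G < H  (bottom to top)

stack(E, D)

target: towers=[B/C/A/F; D/E; G/H] holding=-
        putdown(E) → towers=[B/C/A/F; D; E; G/H] holding=-
       stack(E, H) → towers=[B/C/A/F; D; G/H/E] holding=-
       stack(E, F) → towers=[B/C/A/F/E; D; G/H] holding=-
       stack(E, D) → towers=[B/C/A/F; D/E; G/H] holding=-  ← match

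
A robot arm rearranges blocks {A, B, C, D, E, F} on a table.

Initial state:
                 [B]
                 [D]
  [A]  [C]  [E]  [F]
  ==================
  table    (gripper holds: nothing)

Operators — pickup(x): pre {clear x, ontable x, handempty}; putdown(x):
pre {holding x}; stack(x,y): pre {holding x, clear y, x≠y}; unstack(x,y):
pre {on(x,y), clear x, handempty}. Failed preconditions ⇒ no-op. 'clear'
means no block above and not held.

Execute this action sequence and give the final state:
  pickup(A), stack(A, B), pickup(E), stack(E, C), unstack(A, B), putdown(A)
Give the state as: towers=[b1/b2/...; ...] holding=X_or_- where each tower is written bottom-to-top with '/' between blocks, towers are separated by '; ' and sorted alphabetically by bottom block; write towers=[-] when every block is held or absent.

towers=[A; C/E; F/D/B] holding=-

step 1 (pickup(A)): towers=[C; E; F/D/B] holding=A
step 2 (stack(A, B)): towers=[C; E; F/D/B/A] holding=-
step 3 (pickup(E)): towers=[C; F/D/B/A] holding=E
step 4 (stack(E, C)): towers=[C/E; F/D/B/A] holding=-
step 5 (unstack(A, B)): towers=[C/E; F/D/B] holding=A
step 6 (putdown(A)): towers=[A; C/E; F/D/B] holding=-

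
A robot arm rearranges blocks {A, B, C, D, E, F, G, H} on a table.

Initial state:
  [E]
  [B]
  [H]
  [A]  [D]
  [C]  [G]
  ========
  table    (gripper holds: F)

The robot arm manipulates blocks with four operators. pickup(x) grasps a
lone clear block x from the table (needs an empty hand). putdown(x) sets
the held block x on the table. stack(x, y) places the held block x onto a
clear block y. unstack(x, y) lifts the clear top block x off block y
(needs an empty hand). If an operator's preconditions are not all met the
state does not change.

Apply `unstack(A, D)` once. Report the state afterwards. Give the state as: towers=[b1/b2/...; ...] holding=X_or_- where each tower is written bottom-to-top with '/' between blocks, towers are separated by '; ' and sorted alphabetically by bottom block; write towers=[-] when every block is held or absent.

towers=[C/A/H/B/E; G/D] holding=F

before: towers=[C/A/H/B/E; G/D] holding=F
pre[unstack(A, D)]: on(A,D) fail, clear(A) fail, handempty fail
on(A,D), clear(A), handempty unmet → unstack(A, D) is a no-op
after:  towers=[C/A/H/B/E; G/D] holding=F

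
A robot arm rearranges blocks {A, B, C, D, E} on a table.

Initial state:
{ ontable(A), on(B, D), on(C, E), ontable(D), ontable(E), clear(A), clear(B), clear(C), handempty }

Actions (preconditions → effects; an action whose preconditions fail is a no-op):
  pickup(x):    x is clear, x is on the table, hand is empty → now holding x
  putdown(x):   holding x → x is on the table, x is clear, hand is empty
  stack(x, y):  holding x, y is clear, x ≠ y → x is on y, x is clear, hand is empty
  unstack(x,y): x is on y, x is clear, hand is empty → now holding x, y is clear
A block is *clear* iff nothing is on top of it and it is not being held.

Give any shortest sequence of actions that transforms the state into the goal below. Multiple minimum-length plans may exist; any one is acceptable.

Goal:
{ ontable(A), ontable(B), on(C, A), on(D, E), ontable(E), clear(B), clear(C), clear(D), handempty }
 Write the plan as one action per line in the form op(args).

unstack(B, D)
putdown(B)
unstack(C, E)
stack(C, A)
pickup(D)
stack(D, E)

step 1 (unstack(B, D)): towers=[A; D; E/C] holding=B
step 2 (putdown(B)): towers=[A; B; D; E/C] holding=-
step 3 (unstack(C, E)): towers=[A; B; D; E] holding=C
step 4 (stack(C, A)): towers=[A/C; B; D; E] holding=-
step 5 (pickup(D)): towers=[A/C; B; E] holding=D
step 6 (stack(D, E)): towers=[A/C; B; E/D] holding=-
goal check: towers=[A/C; B; E/D] holding=- — reached (length 6, optimal by BFS)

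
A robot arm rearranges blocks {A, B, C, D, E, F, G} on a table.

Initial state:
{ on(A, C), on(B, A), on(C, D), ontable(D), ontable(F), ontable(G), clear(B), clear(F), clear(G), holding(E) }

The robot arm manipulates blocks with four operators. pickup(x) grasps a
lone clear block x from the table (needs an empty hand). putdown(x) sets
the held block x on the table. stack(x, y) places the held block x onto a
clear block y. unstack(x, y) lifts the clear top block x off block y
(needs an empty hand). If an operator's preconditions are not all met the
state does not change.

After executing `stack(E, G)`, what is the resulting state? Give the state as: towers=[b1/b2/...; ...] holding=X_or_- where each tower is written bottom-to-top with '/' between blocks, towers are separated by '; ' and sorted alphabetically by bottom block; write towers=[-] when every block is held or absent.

before: towers=[D/C/A/B; F; G] holding=E
pre[stack(E, G)]: holding(E) yes, clear(G) yes, E≠G yes
all met → apply stack(E, G)
after:  towers=[D/C/A/B; F; G/E] holding=-

towers=[D/C/A/B; F; G/E] holding=-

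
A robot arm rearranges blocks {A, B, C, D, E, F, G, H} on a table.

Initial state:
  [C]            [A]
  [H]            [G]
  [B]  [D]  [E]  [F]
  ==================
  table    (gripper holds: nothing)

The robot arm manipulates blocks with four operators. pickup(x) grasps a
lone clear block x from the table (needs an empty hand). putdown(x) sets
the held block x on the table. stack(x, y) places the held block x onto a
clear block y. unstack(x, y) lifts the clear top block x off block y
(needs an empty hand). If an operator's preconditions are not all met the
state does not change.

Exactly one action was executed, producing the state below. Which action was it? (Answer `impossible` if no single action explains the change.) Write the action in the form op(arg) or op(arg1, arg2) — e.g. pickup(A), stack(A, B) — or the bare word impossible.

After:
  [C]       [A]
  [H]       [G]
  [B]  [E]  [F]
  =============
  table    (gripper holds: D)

target: towers=[B/H/C; E; F/G/A] holding=D
     unstack(A, G) → towers=[B/H/C; D; E; F/G] holding=A
         pickup(E) → towers=[B/H/C; D; F/G/A] holding=E
         pickup(D) → towers=[B/H/C; E; F/G/A] holding=D  ← match
     unstack(C, H) → towers=[B/H; D; E; F/G/A] holding=C

pickup(D)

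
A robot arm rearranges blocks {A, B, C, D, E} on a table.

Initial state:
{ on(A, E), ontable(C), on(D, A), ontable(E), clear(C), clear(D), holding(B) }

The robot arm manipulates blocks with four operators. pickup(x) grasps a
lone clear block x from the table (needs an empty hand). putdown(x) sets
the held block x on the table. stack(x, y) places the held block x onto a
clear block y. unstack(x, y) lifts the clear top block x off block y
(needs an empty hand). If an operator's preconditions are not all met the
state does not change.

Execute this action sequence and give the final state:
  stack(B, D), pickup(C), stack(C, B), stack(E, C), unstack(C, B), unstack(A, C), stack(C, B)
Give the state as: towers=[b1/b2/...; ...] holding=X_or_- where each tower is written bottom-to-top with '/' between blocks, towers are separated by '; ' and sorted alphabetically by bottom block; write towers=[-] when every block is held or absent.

step 1 (stack(B, D)): towers=[C; E/A/D/B] holding=-
step 2 (pickup(C)): towers=[E/A/D/B] holding=C
step 3 (stack(C, B)): towers=[E/A/D/B/C] holding=-
step 4 (stack(E, C)) [no-op]: towers=[E/A/D/B/C] holding=-
step 5 (unstack(C, B)): towers=[E/A/D/B] holding=C
step 6 (unstack(A, C)) [no-op]: towers=[E/A/D/B] holding=C
step 7 (stack(C, B)): towers=[E/A/D/B/C] holding=-

towers=[E/A/D/B/C] holding=-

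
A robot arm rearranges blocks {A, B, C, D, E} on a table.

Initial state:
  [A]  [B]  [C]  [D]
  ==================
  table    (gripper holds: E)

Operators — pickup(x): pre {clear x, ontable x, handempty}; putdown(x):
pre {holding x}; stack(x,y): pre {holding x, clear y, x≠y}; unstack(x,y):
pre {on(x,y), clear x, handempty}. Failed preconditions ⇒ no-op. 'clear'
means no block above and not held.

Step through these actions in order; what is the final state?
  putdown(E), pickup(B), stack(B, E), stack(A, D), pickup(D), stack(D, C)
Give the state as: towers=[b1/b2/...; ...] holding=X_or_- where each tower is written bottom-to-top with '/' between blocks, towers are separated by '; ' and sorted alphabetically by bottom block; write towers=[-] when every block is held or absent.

towers=[A; C/D; E/B] holding=-

step 1 (putdown(E)): towers=[A; B; C; D; E] holding=-
step 2 (pickup(B)): towers=[A; C; D; E] holding=B
step 3 (stack(B, E)): towers=[A; C; D; E/B] holding=-
step 4 (stack(A, D)) [no-op]: towers=[A; C; D; E/B] holding=-
step 5 (pickup(D)): towers=[A; C; E/B] holding=D
step 6 (stack(D, C)): towers=[A; C/D; E/B] holding=-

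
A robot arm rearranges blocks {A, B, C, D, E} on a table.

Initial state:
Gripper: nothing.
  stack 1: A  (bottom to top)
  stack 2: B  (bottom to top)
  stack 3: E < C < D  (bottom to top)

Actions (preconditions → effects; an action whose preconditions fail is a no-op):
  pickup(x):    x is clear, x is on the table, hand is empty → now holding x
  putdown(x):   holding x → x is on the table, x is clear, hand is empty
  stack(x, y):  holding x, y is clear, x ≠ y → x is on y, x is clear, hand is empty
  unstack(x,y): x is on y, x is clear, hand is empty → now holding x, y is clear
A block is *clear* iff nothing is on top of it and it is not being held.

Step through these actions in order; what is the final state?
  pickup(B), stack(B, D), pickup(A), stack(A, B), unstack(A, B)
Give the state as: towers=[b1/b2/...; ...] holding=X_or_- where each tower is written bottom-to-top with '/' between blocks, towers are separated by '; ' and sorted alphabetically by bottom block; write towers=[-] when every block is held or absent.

towers=[E/C/D/B] holding=A

step 1 (pickup(B)): towers=[A; E/C/D] holding=B
step 2 (stack(B, D)): towers=[A; E/C/D/B] holding=-
step 3 (pickup(A)): towers=[E/C/D/B] holding=A
step 4 (stack(A, B)): towers=[E/C/D/B/A] holding=-
step 5 (unstack(A, B)): towers=[E/C/D/B] holding=A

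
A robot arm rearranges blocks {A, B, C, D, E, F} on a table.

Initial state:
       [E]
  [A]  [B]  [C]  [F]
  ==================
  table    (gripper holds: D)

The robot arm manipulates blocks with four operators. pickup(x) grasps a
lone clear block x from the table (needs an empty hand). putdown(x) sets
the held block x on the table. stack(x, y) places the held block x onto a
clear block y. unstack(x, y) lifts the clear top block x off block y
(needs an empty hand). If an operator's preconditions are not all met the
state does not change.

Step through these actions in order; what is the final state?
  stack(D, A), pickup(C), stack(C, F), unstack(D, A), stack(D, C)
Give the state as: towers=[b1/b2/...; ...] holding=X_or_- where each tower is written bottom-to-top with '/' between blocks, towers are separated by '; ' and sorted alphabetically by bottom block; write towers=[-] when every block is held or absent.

step 1 (stack(D, A)): towers=[A/D; B/E; C; F] holding=-
step 2 (pickup(C)): towers=[A/D; B/E; F] holding=C
step 3 (stack(C, F)): towers=[A/D; B/E; F/C] holding=-
step 4 (unstack(D, A)): towers=[A; B/E; F/C] holding=D
step 5 (stack(D, C)): towers=[A; B/E; F/C/D] holding=-

towers=[A; B/E; F/C/D] holding=-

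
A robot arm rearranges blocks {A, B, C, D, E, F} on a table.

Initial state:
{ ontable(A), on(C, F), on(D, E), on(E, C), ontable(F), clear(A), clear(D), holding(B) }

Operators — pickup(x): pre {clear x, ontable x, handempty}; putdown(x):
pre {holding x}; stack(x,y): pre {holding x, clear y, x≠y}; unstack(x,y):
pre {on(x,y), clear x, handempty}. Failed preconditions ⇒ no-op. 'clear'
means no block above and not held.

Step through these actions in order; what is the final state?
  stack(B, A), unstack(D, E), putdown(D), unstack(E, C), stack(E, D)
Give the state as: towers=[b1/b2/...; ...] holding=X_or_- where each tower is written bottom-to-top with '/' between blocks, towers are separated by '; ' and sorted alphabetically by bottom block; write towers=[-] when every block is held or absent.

step 1 (stack(B, A)): towers=[A/B; F/C/E/D] holding=-
step 2 (unstack(D, E)): towers=[A/B; F/C/E] holding=D
step 3 (putdown(D)): towers=[A/B; D; F/C/E] holding=-
step 4 (unstack(E, C)): towers=[A/B; D; F/C] holding=E
step 5 (stack(E, D)): towers=[A/B; D/E; F/C] holding=-

towers=[A/B; D/E; F/C] holding=-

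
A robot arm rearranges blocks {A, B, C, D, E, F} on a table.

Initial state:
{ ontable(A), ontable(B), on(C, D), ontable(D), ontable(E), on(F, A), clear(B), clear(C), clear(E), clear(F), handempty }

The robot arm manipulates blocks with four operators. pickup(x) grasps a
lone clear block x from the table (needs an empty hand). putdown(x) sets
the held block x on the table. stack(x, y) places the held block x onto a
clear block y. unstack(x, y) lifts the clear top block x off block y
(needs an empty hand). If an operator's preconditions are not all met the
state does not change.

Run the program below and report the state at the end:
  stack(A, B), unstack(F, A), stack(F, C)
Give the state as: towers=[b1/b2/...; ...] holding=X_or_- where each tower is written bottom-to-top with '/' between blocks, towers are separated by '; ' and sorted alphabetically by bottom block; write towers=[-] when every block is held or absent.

towers=[A; B; D/C/F; E] holding=-

step 1 (stack(A, B)) [no-op]: towers=[A/F; B; D/C; E] holding=-
step 2 (unstack(F, A)): towers=[A; B; D/C; E] holding=F
step 3 (stack(F, C)): towers=[A; B; D/C/F; E] holding=-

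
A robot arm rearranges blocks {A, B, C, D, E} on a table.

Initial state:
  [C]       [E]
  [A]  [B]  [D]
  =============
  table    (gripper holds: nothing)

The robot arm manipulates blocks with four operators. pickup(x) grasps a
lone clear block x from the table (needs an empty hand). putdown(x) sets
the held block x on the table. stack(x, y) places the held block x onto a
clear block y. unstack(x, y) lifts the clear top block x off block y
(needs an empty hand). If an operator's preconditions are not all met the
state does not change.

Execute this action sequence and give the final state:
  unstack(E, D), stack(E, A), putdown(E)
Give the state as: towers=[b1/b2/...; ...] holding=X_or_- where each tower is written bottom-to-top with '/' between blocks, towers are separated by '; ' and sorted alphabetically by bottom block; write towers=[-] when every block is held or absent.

step 1 (unstack(E, D)): towers=[A/C; B; D] holding=E
step 2 (stack(E, A)) [no-op]: towers=[A/C; B; D] holding=E
step 3 (putdown(E)): towers=[A/C; B; D; E] holding=-

towers=[A/C; B; D; E] holding=-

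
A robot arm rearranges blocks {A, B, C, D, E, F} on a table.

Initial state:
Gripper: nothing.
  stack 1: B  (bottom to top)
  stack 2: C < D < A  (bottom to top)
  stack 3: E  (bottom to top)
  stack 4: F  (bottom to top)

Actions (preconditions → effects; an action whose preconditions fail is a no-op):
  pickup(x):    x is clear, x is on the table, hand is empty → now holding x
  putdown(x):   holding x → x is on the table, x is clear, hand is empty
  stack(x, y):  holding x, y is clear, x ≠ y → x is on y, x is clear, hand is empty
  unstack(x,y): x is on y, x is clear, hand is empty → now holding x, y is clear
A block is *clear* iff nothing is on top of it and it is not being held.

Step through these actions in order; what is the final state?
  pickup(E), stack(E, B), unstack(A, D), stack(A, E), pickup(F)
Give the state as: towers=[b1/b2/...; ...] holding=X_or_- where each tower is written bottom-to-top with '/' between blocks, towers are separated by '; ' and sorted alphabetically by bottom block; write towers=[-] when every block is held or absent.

towers=[B/E/A; C/D] holding=F

step 1 (pickup(E)): towers=[B; C/D/A; F] holding=E
step 2 (stack(E, B)): towers=[B/E; C/D/A; F] holding=-
step 3 (unstack(A, D)): towers=[B/E; C/D; F] holding=A
step 4 (stack(A, E)): towers=[B/E/A; C/D; F] holding=-
step 5 (pickup(F)): towers=[B/E/A; C/D] holding=F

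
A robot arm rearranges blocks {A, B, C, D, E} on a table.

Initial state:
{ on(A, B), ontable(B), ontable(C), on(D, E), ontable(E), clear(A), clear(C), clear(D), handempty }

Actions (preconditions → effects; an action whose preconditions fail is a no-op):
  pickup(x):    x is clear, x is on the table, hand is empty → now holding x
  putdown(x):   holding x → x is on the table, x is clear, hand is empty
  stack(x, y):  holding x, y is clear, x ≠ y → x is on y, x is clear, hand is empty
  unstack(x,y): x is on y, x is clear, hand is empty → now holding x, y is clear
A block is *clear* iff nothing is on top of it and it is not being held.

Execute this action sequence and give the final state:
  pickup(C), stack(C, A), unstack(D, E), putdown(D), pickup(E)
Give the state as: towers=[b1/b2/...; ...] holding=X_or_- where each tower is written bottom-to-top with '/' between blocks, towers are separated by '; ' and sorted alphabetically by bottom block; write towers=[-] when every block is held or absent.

towers=[B/A/C; D] holding=E

step 1 (pickup(C)): towers=[B/A; E/D] holding=C
step 2 (stack(C, A)): towers=[B/A/C; E/D] holding=-
step 3 (unstack(D, E)): towers=[B/A/C; E] holding=D
step 4 (putdown(D)): towers=[B/A/C; D; E] holding=-
step 5 (pickup(E)): towers=[B/A/C; D] holding=E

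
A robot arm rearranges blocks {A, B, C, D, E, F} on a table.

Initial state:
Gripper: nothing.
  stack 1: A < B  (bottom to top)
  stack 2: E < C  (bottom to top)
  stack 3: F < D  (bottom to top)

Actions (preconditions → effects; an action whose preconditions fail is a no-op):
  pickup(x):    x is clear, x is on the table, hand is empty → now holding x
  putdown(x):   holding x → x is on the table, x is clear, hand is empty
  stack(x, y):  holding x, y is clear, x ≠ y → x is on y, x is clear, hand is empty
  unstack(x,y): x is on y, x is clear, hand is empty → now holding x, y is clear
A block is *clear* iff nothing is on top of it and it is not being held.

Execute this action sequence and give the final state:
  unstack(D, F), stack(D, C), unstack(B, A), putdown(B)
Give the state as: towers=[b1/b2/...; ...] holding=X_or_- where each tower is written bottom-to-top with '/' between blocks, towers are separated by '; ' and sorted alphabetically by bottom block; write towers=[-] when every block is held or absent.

step 1 (unstack(D, F)): towers=[A/B; E/C; F] holding=D
step 2 (stack(D, C)): towers=[A/B; E/C/D; F] holding=-
step 3 (unstack(B, A)): towers=[A; E/C/D; F] holding=B
step 4 (putdown(B)): towers=[A; B; E/C/D; F] holding=-

towers=[A; B; E/C/D; F] holding=-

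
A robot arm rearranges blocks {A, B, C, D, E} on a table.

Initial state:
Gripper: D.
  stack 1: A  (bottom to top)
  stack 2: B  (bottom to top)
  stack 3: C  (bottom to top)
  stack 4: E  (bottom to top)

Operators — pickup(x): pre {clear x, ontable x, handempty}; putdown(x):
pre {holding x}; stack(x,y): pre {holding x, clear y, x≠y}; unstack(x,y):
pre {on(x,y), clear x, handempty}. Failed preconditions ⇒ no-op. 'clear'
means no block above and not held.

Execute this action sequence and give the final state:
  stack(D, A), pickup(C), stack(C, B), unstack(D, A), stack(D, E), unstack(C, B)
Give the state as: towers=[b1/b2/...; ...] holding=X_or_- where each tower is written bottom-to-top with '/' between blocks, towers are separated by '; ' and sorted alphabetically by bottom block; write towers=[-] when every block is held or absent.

step 1 (stack(D, A)): towers=[A/D; B; C; E] holding=-
step 2 (pickup(C)): towers=[A/D; B; E] holding=C
step 3 (stack(C, B)): towers=[A/D; B/C; E] holding=-
step 4 (unstack(D, A)): towers=[A; B/C; E] holding=D
step 5 (stack(D, E)): towers=[A; B/C; E/D] holding=-
step 6 (unstack(C, B)): towers=[A; B; E/D] holding=C

towers=[A; B; E/D] holding=C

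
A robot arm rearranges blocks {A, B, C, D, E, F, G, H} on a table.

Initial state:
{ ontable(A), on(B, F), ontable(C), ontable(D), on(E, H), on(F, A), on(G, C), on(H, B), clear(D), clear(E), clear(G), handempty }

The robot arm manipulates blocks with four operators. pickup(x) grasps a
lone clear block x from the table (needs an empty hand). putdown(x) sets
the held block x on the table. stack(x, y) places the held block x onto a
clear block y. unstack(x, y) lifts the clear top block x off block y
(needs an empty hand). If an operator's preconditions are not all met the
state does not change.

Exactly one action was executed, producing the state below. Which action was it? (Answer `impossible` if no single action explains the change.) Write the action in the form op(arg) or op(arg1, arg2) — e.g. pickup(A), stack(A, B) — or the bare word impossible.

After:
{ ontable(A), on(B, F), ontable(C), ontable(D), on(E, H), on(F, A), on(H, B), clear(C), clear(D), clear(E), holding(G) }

target: towers=[A/F/B/H/E; C; D] holding=G
     unstack(G, C) → towers=[A/F/B/H/E; C; D] holding=G  ← match
     unstack(E, H) → towers=[A/F/B/H; C/G; D] holding=E
         pickup(D) → towers=[A/F/B/H/E; C/G] holding=D

unstack(G, C)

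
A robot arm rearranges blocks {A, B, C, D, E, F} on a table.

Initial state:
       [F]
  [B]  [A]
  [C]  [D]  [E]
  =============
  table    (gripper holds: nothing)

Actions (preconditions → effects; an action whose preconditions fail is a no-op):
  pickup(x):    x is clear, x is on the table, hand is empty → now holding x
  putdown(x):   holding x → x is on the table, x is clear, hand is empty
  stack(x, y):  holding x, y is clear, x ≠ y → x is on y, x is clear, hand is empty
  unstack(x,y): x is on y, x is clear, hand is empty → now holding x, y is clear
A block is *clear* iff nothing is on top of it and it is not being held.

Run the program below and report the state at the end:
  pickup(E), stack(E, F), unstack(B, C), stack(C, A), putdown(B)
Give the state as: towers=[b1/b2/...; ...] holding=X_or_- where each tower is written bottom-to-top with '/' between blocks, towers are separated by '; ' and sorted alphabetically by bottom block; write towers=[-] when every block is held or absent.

towers=[B; C; D/A/F/E] holding=-

step 1 (pickup(E)): towers=[C/B; D/A/F] holding=E
step 2 (stack(E, F)): towers=[C/B; D/A/F/E] holding=-
step 3 (unstack(B, C)): towers=[C; D/A/F/E] holding=B
step 4 (stack(C, A)) [no-op]: towers=[C; D/A/F/E] holding=B
step 5 (putdown(B)): towers=[B; C; D/A/F/E] holding=-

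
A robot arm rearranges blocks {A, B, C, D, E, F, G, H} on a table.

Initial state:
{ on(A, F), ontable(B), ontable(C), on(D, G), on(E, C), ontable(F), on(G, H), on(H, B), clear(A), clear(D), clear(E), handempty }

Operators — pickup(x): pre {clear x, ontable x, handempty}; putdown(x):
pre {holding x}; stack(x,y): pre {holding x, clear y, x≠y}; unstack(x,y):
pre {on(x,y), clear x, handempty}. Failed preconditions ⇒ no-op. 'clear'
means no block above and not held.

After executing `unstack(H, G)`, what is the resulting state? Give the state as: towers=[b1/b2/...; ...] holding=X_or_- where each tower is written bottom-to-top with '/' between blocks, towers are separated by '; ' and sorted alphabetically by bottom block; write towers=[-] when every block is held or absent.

before: towers=[B/H/G/D; C/E; F/A] holding=-
pre[unstack(H, G)]: on(H,G) no, clear(H) no, handempty yes
on(H,G), clear(H) unmet → unstack(H, G) is a no-op
after:  towers=[B/H/G/D; C/E; F/A] holding=-

towers=[B/H/G/D; C/E; F/A] holding=-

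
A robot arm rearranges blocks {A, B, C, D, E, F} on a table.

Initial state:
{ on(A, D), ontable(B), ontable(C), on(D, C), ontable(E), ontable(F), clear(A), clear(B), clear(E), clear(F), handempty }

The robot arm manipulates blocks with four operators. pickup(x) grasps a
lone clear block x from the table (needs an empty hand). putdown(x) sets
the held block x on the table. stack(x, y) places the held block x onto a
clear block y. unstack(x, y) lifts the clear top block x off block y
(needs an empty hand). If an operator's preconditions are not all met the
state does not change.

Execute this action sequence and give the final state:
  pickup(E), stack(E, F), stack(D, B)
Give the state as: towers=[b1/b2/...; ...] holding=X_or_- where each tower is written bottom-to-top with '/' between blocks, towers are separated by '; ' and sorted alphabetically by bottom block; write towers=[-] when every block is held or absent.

step 1 (pickup(E)): towers=[B; C/D/A; F] holding=E
step 2 (stack(E, F)): towers=[B; C/D/A; F/E] holding=-
step 3 (stack(D, B)) [no-op]: towers=[B; C/D/A; F/E] holding=-

towers=[B; C/D/A; F/E] holding=-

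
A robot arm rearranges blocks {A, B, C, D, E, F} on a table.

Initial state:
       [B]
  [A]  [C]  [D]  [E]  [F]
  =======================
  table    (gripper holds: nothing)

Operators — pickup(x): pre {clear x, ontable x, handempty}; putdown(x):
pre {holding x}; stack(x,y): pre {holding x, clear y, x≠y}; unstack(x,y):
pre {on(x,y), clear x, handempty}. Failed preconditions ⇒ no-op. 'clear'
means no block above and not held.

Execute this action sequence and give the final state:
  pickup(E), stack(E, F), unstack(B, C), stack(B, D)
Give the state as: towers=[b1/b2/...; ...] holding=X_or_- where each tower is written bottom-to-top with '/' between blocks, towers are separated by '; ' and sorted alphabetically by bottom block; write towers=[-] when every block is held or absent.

towers=[A; C; D/B; F/E] holding=-

step 1 (pickup(E)): towers=[A; C/B; D; F] holding=E
step 2 (stack(E, F)): towers=[A; C/B; D; F/E] holding=-
step 3 (unstack(B, C)): towers=[A; C; D; F/E] holding=B
step 4 (stack(B, D)): towers=[A; C; D/B; F/E] holding=-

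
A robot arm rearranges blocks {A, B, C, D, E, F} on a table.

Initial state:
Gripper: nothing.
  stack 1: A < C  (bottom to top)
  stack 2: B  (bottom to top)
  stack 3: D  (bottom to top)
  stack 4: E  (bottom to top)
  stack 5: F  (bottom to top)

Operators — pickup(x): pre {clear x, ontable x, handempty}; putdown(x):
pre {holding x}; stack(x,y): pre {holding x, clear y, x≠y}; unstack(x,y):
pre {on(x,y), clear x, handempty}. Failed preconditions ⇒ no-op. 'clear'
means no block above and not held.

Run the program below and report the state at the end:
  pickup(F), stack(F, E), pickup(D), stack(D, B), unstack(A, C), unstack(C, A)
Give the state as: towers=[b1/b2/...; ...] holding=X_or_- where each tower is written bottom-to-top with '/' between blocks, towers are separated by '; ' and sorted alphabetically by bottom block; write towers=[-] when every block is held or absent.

step 1 (pickup(F)): towers=[A/C; B; D; E] holding=F
step 2 (stack(F, E)): towers=[A/C; B; D; E/F] holding=-
step 3 (pickup(D)): towers=[A/C; B; E/F] holding=D
step 4 (stack(D, B)): towers=[A/C; B/D; E/F] holding=-
step 5 (unstack(A, C)) [no-op]: towers=[A/C; B/D; E/F] holding=-
step 6 (unstack(C, A)): towers=[A; B/D; E/F] holding=C

towers=[A; B/D; E/F] holding=C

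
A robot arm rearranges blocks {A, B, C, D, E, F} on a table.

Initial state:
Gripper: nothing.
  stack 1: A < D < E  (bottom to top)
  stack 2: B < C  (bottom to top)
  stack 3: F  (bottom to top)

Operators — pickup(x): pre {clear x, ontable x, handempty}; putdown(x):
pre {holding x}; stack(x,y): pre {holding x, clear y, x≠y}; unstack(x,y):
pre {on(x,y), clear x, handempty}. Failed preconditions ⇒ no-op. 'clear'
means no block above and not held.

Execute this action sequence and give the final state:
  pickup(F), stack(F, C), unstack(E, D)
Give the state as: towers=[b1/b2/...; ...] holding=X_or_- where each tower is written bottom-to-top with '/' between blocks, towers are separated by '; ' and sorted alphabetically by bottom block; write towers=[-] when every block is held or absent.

step 1 (pickup(F)): towers=[A/D/E; B/C] holding=F
step 2 (stack(F, C)): towers=[A/D/E; B/C/F] holding=-
step 3 (unstack(E, D)): towers=[A/D; B/C/F] holding=E

towers=[A/D; B/C/F] holding=E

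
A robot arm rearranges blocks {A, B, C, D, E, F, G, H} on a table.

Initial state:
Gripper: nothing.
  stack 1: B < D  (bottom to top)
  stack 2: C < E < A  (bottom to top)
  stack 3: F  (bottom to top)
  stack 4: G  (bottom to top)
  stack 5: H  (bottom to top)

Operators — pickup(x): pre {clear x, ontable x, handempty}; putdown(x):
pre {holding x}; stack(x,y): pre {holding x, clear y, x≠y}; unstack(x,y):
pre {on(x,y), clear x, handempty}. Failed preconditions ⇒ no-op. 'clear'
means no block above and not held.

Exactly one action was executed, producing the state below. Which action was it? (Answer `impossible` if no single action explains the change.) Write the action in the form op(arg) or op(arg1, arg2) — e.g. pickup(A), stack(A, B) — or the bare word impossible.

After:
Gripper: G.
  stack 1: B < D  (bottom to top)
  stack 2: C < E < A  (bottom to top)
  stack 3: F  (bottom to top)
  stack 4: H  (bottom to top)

pickup(G)

target: towers=[B/D; C/E/A; F; H] holding=G
         pickup(G) → towers=[B/D; C/E/A; F; H] holding=G  ← match
     unstack(A, E) → towers=[B/D; C/E; F; G; H] holding=A
         pickup(H) → towers=[B/D; C/E/A; F; G] holding=H
         pickup(F) → towers=[B/D; C/E/A; G; H] holding=F
     unstack(D, B) → towers=[B; C/E/A; F; G; H] holding=D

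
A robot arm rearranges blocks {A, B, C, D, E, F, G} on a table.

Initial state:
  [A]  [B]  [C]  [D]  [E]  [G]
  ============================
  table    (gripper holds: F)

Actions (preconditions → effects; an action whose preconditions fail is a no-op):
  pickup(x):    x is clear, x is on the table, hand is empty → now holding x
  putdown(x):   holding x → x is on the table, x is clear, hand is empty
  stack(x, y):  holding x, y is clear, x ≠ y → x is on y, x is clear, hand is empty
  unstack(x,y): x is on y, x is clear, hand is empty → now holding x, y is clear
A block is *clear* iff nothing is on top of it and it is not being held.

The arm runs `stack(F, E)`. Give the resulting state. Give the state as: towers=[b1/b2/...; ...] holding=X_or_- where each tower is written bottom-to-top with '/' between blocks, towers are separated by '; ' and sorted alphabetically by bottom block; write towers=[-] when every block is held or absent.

before: towers=[A; B; C; D; E; G] holding=F
pre[stack(F, E)]: holding(F) ✓, clear(E) ✓, F≠E ✓
all met → apply stack(F, E)
after:  towers=[A; B; C; D; E/F; G] holding=-

towers=[A; B; C; D; E/F; G] holding=-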